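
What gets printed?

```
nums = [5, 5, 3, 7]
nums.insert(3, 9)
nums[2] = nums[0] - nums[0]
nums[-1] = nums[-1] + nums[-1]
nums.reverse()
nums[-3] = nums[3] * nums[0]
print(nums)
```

[14, 9, 70, 5, 5]

insert 9 at 3 → [5, 5, 3, 9, 7]
nums[2] = nums[0]-nums[0] = 5-5 = 0 → [5, 5, 0, 9, 7]
nums[-1] = nums[-1]+nums[-1] = 7+7 = 14 → [5, 5, 0, 9, 14]
reverse → [14, 9, 0, 5, 5]
nums[-3] = nums[3]*nums[0] = 5*14 = 70 → [14, 9, 70, 5, 5]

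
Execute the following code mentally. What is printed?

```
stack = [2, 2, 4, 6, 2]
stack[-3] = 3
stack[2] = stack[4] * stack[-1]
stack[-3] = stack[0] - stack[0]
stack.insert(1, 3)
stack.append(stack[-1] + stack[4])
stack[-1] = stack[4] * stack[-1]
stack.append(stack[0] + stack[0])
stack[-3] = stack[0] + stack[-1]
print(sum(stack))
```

71

stack[-3] = 3 → [2, 2, 3, 6, 2]
stack[2] = stack[4]*stack[-1] = 2*2 = 4 → [2, 2, 4, 6, 2]
stack[-3] = stack[0]-stack[0] = 2-2 = 0 → [2, 2, 0, 6, 2]
insert 3 at 1 → [2, 3, 2, 0, 6, 2]
append stack[-1]+stack[4] = 2+6 = 8 → [2, 3, 2, 0, 6, 2, 8]
stack[-1] = stack[4]*stack[-1] = 6*8 = 48 → [2, 3, 2, 0, 6, 2, 48]
append stack[0]+stack[0] = 2+2 = 4 → [2, 3, 2, 0, 6, 2, 48, 4]
stack[-3] = stack[0]+stack[-1] = 2+4 = 6 → [2, 3, 2, 0, 6, 6, 48, 4]
sum = 71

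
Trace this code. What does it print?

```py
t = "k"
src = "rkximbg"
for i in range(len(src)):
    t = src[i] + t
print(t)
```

gbmixkrk

i=0: prepend 'r' → 'rk'
i=1: prepend 'k' → 'krk'
i=2: prepend 'x' → 'xkrk'
i=3: prepend 'i' → 'ixkrk'
i=4: prepend 'm' → 'mixkrk'
i=5: prepend 'b' → 'bmixkrk'
i=6: prepend 'g' → 'gbmixkrk'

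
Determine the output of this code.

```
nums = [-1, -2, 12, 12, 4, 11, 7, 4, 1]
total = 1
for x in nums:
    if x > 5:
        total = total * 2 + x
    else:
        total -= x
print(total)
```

x=-1: not >5, total = 1-(-1) = 2
x=-2: not >5, total = 2-(-2) = 4
x=12: >5, total = 4*2+12 = 20
x=12: >5, total = 20*2+12 = 52
x=4: not >5, total = 52-4 = 48
x=11: >5, total = 48*2+11 = 107
x=7: >5, total = 107*2+7 = 221
x=4: not >5, total = 221-4 = 217
x=1: not >5, total = 217-1 = 216

216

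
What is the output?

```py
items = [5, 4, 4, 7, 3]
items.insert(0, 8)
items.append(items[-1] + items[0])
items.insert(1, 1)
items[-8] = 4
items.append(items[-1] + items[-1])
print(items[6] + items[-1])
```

25

insert 8 at 0 → [8, 5, 4, 4, 7, 3]
append items[-1]+items[0] = 3+8 = 11 → [8, 5, 4, 4, 7, 3, 11]
insert 1 at 1 → [8, 1, 5, 4, 4, 7, 3, 11]
items[-8] = 4 → [4, 1, 5, 4, 4, 7, 3, 11]
append items[-1]+items[-1] = 11+11 = 22 → [4, 1, 5, 4, 4, 7, 3, 11, 22]
items[6]+items[-1] = 3+22 = 25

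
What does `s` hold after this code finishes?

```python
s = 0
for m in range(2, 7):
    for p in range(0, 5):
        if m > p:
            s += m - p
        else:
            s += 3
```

72

m=2,p=0: 2>0, s = 0+2 = 2
m=2,p=1: 2>1, s = 2+1 = 3
m=2,p=2: not 2>2, s = 3+3 = 6
m=2,p=3: not 2>3, s = 6+3 = 9
m=2,p=4: not 2>4, s = 9+3 = 12
m=3,p=0: 3>0, s = 12+3 = 15
m=3,p=1: 3>1, s = 15+2 = 17
m=3,p=2: 3>2, s = 17+1 = 18
m=3,p=3: not 3>3, s = 18+3 = 21
m=3,p=4: not 3>4, s = 21+3 = 24
m=4,p=0: 4>0, s = 24+4 = 28
m=4,p=1: 4>1, s = 28+3 = 31
m=4,p=2: 4>2, s = 31+2 = 33
m=4,p=3: 4>3, s = 33+1 = 34
m=4,p=4: not 4>4, s = 34+3 = 37
m=5,p=0: 5>0, s = 37+5 = 42
m=5,p=1: 5>1, s = 42+4 = 46
m=5,p=2: 5>2, s = 46+3 = 49
m=5,p=3: 5>3, s = 49+2 = 51
m=5,p=4: 5>4, s = 51+1 = 52
m=6,p=0: 6>0, s = 52+6 = 58
m=6,p=1: 6>1, s = 58+5 = 63
m=6,p=2: 6>2, s = 63+4 = 67
m=6,p=3: 6>3, s = 67+3 = 70
m=6,p=4: 6>4, s = 70+2 = 72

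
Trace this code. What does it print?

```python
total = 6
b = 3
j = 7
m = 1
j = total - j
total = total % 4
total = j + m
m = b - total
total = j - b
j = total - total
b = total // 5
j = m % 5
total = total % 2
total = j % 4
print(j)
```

j = 6-7 = -1
total = 6%4 = 2
total = (-1)+1 = 0
m = 3-0 = 3
total = (-1)-3 = -4
j = (-4)-(-4) = 0
b = (-4)//5 = -1
j = 3%5 = 3
total = (-4)%2 = 0
total = 3%4 = 3

3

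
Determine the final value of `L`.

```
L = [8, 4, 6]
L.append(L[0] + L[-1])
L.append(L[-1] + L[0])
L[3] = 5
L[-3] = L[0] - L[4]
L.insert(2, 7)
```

append L[0]+L[-1] = 8+6 = 14 → [8, 4, 6, 14]
append L[-1]+L[0] = 14+8 = 22 → [8, 4, 6, 14, 22]
L[3] = 5 → [8, 4, 6, 5, 22]
L[-3] = L[0]-L[4] = 8-22 = -14 → [8, 4, -14, 5, 22]
insert 7 at 2 → [8, 4, 7, -14, 5, 22]

[8, 4, 7, -14, 5, 22]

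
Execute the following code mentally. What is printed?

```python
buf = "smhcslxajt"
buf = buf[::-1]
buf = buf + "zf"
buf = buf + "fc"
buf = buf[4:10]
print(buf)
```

lschms

reverse → 'tjaxlschms'
+ 'zf' → 'tjaxlschmszf'
+ 'fc' → 'tjaxlschmszffc'
slice [4:10] → 'lschms'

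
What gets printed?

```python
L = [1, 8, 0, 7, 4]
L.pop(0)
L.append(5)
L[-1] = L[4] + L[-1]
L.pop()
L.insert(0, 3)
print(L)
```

pop(0) removes 1 → [8, 0, 7, 4]
append 5 → [8, 0, 7, 4, 5]
L[-1] = L[4]+L[-1] = 5+5 = 10 → [8, 0, 7, 4, 10]
pop() removes 10 → [8, 0, 7, 4]
insert 3 at 0 → [3, 8, 0, 7, 4]

[3, 8, 0, 7, 4]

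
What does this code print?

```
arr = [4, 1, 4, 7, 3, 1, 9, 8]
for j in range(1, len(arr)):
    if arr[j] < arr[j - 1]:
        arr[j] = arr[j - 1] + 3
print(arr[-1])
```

j=1: 1<4, arr[1] = 4+3 = 7 → [4, 7, 4, 7, 3, 1, 9, 8]
j=2: 4<7, arr[2] = 7+3 = 10 → [4, 7, 10, 7, 3, 1, 9, 8]
j=3: 7<10, arr[3] = 10+3 = 13 → [4, 7, 10, 13, 3, 1, 9, 8]
j=4: 3<13, arr[4] = 13+3 = 16 → [4, 7, 10, 13, 16, 1, 9, 8]
j=5: 1<16, arr[5] = 16+3 = 19 → [4, 7, 10, 13, 16, 19, 9, 8]
j=6: 9<19, arr[6] = 19+3 = 22 → [4, 7, 10, 13, 16, 19, 22, 8]
j=7: 8<22, arr[7] = 22+3 = 25 → [4, 7, 10, 13, 16, 19, 22, 25]

25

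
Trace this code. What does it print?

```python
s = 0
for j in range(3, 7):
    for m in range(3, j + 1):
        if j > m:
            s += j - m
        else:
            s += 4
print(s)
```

j=3,m=3: not 3>3, s = 0+4 = 4
j=4,m=3: 4>3, s = 4+1 = 5
j=4,m=4: not 4>4, s = 5+4 = 9
j=5,m=3: 5>3, s = 9+2 = 11
j=5,m=4: 5>4, s = 11+1 = 12
j=5,m=5: not 5>5, s = 12+4 = 16
j=6,m=3: 6>3, s = 16+3 = 19
j=6,m=4: 6>4, s = 19+2 = 21
j=6,m=5: 6>5, s = 21+1 = 22
j=6,m=6: not 6>6, s = 22+4 = 26

26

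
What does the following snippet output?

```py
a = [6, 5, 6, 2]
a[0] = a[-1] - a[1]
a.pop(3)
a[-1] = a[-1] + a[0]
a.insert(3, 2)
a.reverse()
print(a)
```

[2, 3, 5, -3]

a[0] = a[-1]-a[1] = 2-5 = -3 → [-3, 5, 6, 2]
pop(3) removes 2 → [-3, 5, 6]
a[-1] = a[-1]+a[0] = 6+(-3) = 3 → [-3, 5, 3]
insert 2 at 3 → [-3, 5, 3, 2]
reverse → [2, 3, 5, -3]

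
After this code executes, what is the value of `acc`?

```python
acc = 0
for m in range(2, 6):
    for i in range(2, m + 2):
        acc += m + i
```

102

m=2,i=2: acc = 0+4 = 4
m=2,i=3: acc = 4+5 = 9
m=3,i=2: acc = 9+5 = 14
m=3,i=3: acc = 14+6 = 20
m=3,i=4: acc = 20+7 = 27
m=4,i=2: acc = 27+6 = 33
m=4,i=3: acc = 33+7 = 40
m=4,i=4: acc = 40+8 = 48
m=4,i=5: acc = 48+9 = 57
m=5,i=2: acc = 57+7 = 64
m=5,i=3: acc = 64+8 = 72
m=5,i=4: acc = 72+9 = 81
m=5,i=5: acc = 81+10 = 91
m=5,i=6: acc = 91+11 = 102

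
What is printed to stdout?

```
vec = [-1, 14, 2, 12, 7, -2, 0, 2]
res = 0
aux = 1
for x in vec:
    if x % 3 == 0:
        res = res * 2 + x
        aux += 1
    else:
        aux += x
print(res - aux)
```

-1

x=-1: not %3==0; aux=0
x=14: not %3==0; aux=14
x=2: not %3==0; aux=16
x=12: %3==0, res = 0*2+12 = 12; aux=17
x=7: not %3==0; aux=24
x=-2: not %3==0; aux=22
x=0: %3==0, res = 12*2+0 = 24; aux=23
x=2: not %3==0; aux=25
res-aux = 24-25 = -1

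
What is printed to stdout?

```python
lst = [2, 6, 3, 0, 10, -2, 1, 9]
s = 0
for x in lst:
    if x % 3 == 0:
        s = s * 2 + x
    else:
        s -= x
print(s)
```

19

x=2: not %3==0, s = 0-2 = -2
x=6: %3==0, s = (-2)*2+6 = 2
x=3: %3==0, s = 2*2+3 = 7
x=0: %3==0, s = 7*2+0 = 14
x=10: not %3==0, s = 14-10 = 4
x=-2: not %3==0, s = 4-(-2) = 6
x=1: not %3==0, s = 6-1 = 5
x=9: %3==0, s = 5*2+9 = 19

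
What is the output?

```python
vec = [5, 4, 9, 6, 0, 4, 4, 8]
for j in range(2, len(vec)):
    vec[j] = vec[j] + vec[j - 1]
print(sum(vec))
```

j=2: vec[2] = 9+4 = 13 → [5, 4, 13, 6, 0, 4, 4, 8]
j=3: vec[3] = 6+13 = 19 → [5, 4, 13, 19, 0, 4, 4, 8]
j=4: vec[4] = 0+19 = 19 → [5, 4, 13, 19, 19, 4, 4, 8]
j=5: vec[5] = 4+19 = 23 → [5, 4, 13, 19, 19, 23, 4, 8]
j=6: vec[6] = 4+23 = 27 → [5, 4, 13, 19, 19, 23, 27, 8]
j=7: vec[7] = 8+27 = 35 → [5, 4, 13, 19, 19, 23, 27, 35]
sum = 145

145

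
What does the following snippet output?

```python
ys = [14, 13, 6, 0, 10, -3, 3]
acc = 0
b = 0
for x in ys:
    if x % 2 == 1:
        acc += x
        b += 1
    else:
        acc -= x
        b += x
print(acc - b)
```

x=14: not odd, acc = 0-14 = -14; b=14
x=13: odd, acc = (-14)+13 = -1; b=15
x=6: not odd, acc = (-1)-6 = -7; b=21
x=0: not odd, acc = (-7)-0 = -7; b=21
x=10: not odd, acc = (-7)-10 = -17; b=31
x=-3: odd, acc = (-17)+(-3) = -20; b=32
x=3: odd, acc = (-20)+3 = -17; b=33
acc-b = (-17)-33 = -50

-50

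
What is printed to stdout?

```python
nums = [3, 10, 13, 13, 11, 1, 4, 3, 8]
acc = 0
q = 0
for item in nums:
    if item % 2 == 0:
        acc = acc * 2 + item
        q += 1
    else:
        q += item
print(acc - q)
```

9

item=3: not even; q=3
item=10: even, acc = 0*2+10 = 10; q=4
item=13: not even; q=17
item=13: not even; q=30
item=11: not even; q=41
item=1: not even; q=42
item=4: even, acc = 10*2+4 = 24; q=43
item=3: not even; q=46
item=8: even, acc = 24*2+8 = 56; q=47
acc-q = 56-47 = 9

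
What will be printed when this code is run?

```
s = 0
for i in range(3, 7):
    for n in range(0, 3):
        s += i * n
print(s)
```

i=3,n=0: s = 0+0 = 0
i=3,n=1: s = 0+3 = 3
i=3,n=2: s = 3+6 = 9
i=4,n=0: s = 9+0 = 9
i=4,n=1: s = 9+4 = 13
i=4,n=2: s = 13+8 = 21
i=5,n=0: s = 21+0 = 21
i=5,n=1: s = 21+5 = 26
i=5,n=2: s = 26+10 = 36
i=6,n=0: s = 36+0 = 36
i=6,n=1: s = 36+6 = 42
i=6,n=2: s = 42+12 = 54

54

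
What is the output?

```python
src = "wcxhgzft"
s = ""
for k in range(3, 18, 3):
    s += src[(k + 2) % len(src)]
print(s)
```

k=3: add src[5]='z' → 'z'
k=6: add src[0]='w' → 'zw'
k=9: add src[3]='h' → 'zwh'
k=12: add src[6]='f' → 'zwhf'
k=15: add src[1]='c' → 'zwhfc'

zwhfc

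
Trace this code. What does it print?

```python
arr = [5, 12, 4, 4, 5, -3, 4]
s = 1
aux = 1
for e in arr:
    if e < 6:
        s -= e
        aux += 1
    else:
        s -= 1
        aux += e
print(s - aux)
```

-38

e=5: <6, s = 1-5 = -4; aux=2
e=12: not <6, s = (-4)-1 = -5; aux=14
e=4: <6, s = (-5)-4 = -9; aux=15
e=4: <6, s = (-9)-4 = -13; aux=16
e=5: <6, s = (-13)-5 = -18; aux=17
e=-3: <6, s = (-18)-(-3) = -15; aux=18
e=4: <6, s = (-15)-4 = -19; aux=19
s-aux = (-19)-19 = -38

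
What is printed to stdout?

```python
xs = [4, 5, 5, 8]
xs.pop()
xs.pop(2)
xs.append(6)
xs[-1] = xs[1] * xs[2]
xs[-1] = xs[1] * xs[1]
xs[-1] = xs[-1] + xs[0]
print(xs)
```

[4, 5, 29]

pop() removes 8 → [4, 5, 5]
pop(2) removes 5 → [4, 5]
append 6 → [4, 5, 6]
xs[-1] = xs[1]*xs[2] = 5*6 = 30 → [4, 5, 30]
xs[-1] = xs[1]*xs[1] = 5*5 = 25 → [4, 5, 25]
xs[-1] = xs[-1]+xs[0] = 25+4 = 29 → [4, 5, 29]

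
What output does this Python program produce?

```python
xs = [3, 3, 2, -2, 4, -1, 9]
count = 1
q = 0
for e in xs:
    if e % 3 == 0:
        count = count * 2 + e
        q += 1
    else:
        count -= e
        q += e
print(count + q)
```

e=3: %3==0, count = 1*2+3 = 5; q=1
e=3: %3==0, count = 5*2+3 = 13; q=2
e=2: not %3==0, count = 13-2 = 11; q=4
e=-2: not %3==0, count = 11-(-2) = 13; q=2
e=4: not %3==0, count = 13-4 = 9; q=6
e=-1: not %3==0, count = 9-(-1) = 10; q=5
e=9: %3==0, count = 10*2+9 = 29; q=6
count+q = 29+6 = 35

35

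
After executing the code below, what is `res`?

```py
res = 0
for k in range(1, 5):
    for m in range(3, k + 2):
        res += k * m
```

k=2,m=3: res = 0+6 = 6
k=3,m=3: res = 6+9 = 15
k=3,m=4: res = 15+12 = 27
k=4,m=3: res = 27+12 = 39
k=4,m=4: res = 39+16 = 55
k=4,m=5: res = 55+20 = 75

75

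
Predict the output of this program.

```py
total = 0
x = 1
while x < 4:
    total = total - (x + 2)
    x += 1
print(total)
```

x=1: total = 0-3 = -3
x=2: total = (-3)-4 = -7
x=3: total = (-7)-5 = -12

-12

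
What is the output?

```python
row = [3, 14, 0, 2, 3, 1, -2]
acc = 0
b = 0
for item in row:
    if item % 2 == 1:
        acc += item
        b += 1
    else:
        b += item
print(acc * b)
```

119

item=3: odd, acc = 0+3 = 3; b=1
item=14: not odd; b=15
item=0: not odd; b=15
item=2: not odd; b=17
item=3: odd, acc = 3+3 = 6; b=18
item=1: odd, acc = 6+1 = 7; b=19
item=-2: not odd; b=17
acc*b = 7*17 = 119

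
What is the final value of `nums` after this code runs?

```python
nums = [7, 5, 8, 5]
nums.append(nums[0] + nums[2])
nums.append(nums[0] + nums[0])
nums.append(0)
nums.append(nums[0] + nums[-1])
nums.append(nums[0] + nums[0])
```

append nums[0]+nums[2] = 7+8 = 15 → [7, 5, 8, 5, 15]
append nums[0]+nums[0] = 7+7 = 14 → [7, 5, 8, 5, 15, 14]
append 0 → [7, 5, 8, 5, 15, 14, 0]
append nums[0]+nums[-1] = 7+0 = 7 → [7, 5, 8, 5, 15, 14, 0, 7]
append nums[0]+nums[0] = 7+7 = 14 → [7, 5, 8, 5, 15, 14, 0, 7, 14]

[7, 5, 8, 5, 15, 14, 0, 7, 14]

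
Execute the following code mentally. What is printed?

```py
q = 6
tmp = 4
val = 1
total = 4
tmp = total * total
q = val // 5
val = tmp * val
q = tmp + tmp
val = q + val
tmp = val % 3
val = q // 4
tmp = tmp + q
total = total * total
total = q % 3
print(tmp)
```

32

tmp = 4*4 = 16
q = 1//5 = 0
val = 16*1 = 16
q = 16+16 = 32
val = 32+16 = 48
tmp = 48%3 = 0
val = 32//4 = 8
tmp = 0+32 = 32
total = 4*4 = 16
total = 32%3 = 2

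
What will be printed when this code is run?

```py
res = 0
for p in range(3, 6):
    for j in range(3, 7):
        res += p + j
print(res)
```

p=3,j=3: res = 0+6 = 6
p=3,j=4: res = 6+7 = 13
p=3,j=5: res = 13+8 = 21
p=3,j=6: res = 21+9 = 30
p=4,j=3: res = 30+7 = 37
p=4,j=4: res = 37+8 = 45
p=4,j=5: res = 45+9 = 54
p=4,j=6: res = 54+10 = 64
p=5,j=3: res = 64+8 = 72
p=5,j=4: res = 72+9 = 81
p=5,j=5: res = 81+10 = 91
p=5,j=6: res = 91+11 = 102

102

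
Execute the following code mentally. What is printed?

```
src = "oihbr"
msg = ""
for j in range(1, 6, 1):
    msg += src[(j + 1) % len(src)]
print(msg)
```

hbroi

j=1: add src[2]='h' → 'h'
j=2: add src[3]='b' → 'hb'
j=3: add src[4]='r' → 'hbr'
j=4: add src[0]='o' → 'hbro'
j=5: add src[1]='i' → 'hbroi'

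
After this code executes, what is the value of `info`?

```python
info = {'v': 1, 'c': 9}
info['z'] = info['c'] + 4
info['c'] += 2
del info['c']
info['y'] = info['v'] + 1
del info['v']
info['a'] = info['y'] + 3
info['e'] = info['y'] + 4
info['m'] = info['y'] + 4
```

{'z': 13, 'y': 2, 'a': 5, 'e': 6, 'm': 6}

info['z'] = info['c']+4 = 13 → {'v': 1, 'c': 9, 'z': 13}
info['c'] = 9+2 = 11 → {'v': 1, 'c': 11, 'z': 13}
del 'c' → {'v': 1, 'z': 13}
info['y'] = info['v']+1 = 2 → {'v': 1, 'z': 13, 'y': 2}
del 'v' → {'z': 13, 'y': 2}
info['a'] = info['y']+3 = 5 → {'z': 13, 'y': 2, 'a': 5}
info['e'] = info['y']+4 = 6 → {'z': 13, 'y': 2, 'a': 5, 'e': 6}
info['m'] = info['y']+4 = 6 → {'z': 13, 'y': 2, 'a': 5, 'e': 6, 'm': 6}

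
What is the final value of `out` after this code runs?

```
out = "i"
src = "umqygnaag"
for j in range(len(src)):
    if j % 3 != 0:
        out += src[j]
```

'imqgnag'

j=0: skip
j=1: add 'm' → 'im'
j=2: add 'q' → 'imq'
j=3: skip
j=4: add 'g' → 'imqg'
j=5: add 'n' → 'imqgn'
j=6: skip
j=7: add 'a' → 'imqgna'
j=8: add 'g' → 'imqgnag'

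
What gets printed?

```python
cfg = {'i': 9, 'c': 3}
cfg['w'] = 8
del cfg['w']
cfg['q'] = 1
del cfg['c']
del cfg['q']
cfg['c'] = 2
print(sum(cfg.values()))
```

11

cfg['w'] = 8 → {'i': 9, 'c': 3, 'w': 8}
del 'w' → {'i': 9, 'c': 3}
cfg['q'] = 1 → {'i': 9, 'c': 3, 'q': 1}
del 'c' → {'i': 9, 'q': 1}
del 'q' → {'i': 9}
cfg['c'] = 2 → {'i': 9, 'c': 2}
sum of values = 11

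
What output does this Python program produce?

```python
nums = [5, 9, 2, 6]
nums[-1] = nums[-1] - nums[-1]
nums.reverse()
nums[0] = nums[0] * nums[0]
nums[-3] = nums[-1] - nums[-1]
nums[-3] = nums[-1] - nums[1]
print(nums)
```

[0, 5, 9, 5]

nums[-1] = nums[-1]-nums[-1] = 6-6 = 0 → [5, 9, 2, 0]
reverse → [0, 2, 9, 5]
nums[0] = nums[0]*nums[0] = 0*0 = 0 → [0, 2, 9, 5]
nums[-3] = nums[-1]-nums[-1] = 5-5 = 0 → [0, 0, 9, 5]
nums[-3] = nums[-1]-nums[1] = 5-0 = 5 → [0, 5, 9, 5]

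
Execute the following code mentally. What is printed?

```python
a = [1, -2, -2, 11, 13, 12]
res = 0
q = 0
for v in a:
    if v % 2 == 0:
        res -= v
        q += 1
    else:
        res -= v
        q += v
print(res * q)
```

v=1: not even, res = 0-1 = -1; q=1
v=-2: even, res = (-1)-(-2) = 1; q=2
v=-2: even, res = 1-(-2) = 3; q=3
v=11: not even, res = 3-11 = -8; q=14
v=13: not even, res = (-8)-13 = -21; q=27
v=12: even, res = (-21)-12 = -33; q=28
res*q = (-33)*28 = -924

-924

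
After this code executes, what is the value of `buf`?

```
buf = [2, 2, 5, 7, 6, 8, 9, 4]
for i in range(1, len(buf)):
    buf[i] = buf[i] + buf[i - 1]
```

i=1: buf[1] = 2+2 = 4 → [2, 4, 5, 7, 6, 8, 9, 4]
i=2: buf[2] = 5+4 = 9 → [2, 4, 9, 7, 6, 8, 9, 4]
i=3: buf[3] = 7+9 = 16 → [2, 4, 9, 16, 6, 8, 9, 4]
i=4: buf[4] = 6+16 = 22 → [2, 4, 9, 16, 22, 8, 9, 4]
i=5: buf[5] = 8+22 = 30 → [2, 4, 9, 16, 22, 30, 9, 4]
i=6: buf[6] = 9+30 = 39 → [2, 4, 9, 16, 22, 30, 39, 4]
i=7: buf[7] = 4+39 = 43 → [2, 4, 9, 16, 22, 30, 39, 43]

[2, 4, 9, 16, 22, 30, 39, 43]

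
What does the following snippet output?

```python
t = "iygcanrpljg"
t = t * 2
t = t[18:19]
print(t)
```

p

repeat ×2 → 'iygcanrpljgiygcanrpljg'
slice [18:19] → 'p'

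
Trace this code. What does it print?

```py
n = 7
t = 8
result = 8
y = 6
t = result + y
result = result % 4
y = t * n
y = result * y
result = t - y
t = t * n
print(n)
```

7

t = 8+6 = 14
result = 8%4 = 0
y = 14*7 = 98
y = 0*98 = 0
result = 14-0 = 14
t = 14*7 = 98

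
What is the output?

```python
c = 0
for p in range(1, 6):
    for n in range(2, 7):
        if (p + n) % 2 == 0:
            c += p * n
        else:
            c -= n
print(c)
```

p=1,n=2: odd sum, c = 0-2 = -2
p=1,n=3: even sum, c = (-2)+3 = 1
p=1,n=4: odd sum, c = 1-4 = -3
p=1,n=5: even sum, c = (-3)+5 = 2
p=1,n=6: odd sum, c = 2-6 = -4
p=2,n=2: even sum, c = (-4)+4 = 0
p=2,n=3: odd sum, c = 0-3 = -3
p=2,n=4: even sum, c = (-3)+8 = 5
p=2,n=5: odd sum, c = 5-5 = 0
p=2,n=6: even sum, c = 0+12 = 12
p=3,n=2: odd sum, c = 12-2 = 10
p=3,n=3: even sum, c = 10+9 = 19
p=3,n=4: odd sum, c = 19-4 = 15
p=3,n=5: even sum, c = 15+15 = 30
p=3,n=6: odd sum, c = 30-6 = 24
p=4,n=2: even sum, c = 24+8 = 32
p=4,n=3: odd sum, c = 32-3 = 29
p=4,n=4: even sum, c = 29+16 = 45
p=4,n=5: odd sum, c = 45-5 = 40
p=4,n=6: even sum, c = 40+24 = 64
p=5,n=2: odd sum, c = 64-2 = 62
p=5,n=3: even sum, c = 62+15 = 77
p=5,n=4: odd sum, c = 77-4 = 73
p=5,n=5: even sum, c = 73+25 = 98
p=5,n=6: odd sum, c = 98-6 = 92

92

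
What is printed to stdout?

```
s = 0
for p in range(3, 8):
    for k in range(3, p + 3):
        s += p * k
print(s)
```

p=3,k=3: s = 0+9 = 9
p=3,k=4: s = 9+12 = 21
p=3,k=5: s = 21+15 = 36
p=4,k=3: s = 36+12 = 48
p=4,k=4: s = 48+16 = 64
p=4,k=5: s = 64+20 = 84
p=4,k=6: s = 84+24 = 108
p=5,k=3: s = 108+15 = 123
p=5,k=4: s = 123+20 = 143
p=5,k=5: s = 143+25 = 168
p=5,k=6: s = 168+30 = 198
p=5,k=7: s = 198+35 = 233
p=6,k=3: s = 233+18 = 251
p=6,k=4: s = 251+24 = 275
p=6,k=5: s = 275+30 = 305
p=6,k=6: s = 305+36 = 341
p=6,k=7: s = 341+42 = 383
p=6,k=8: s = 383+48 = 431
p=7,k=3: s = 431+21 = 452
p=7,k=4: s = 452+28 = 480
p=7,k=5: s = 480+35 = 515
p=7,k=6: s = 515+42 = 557
p=7,k=7: s = 557+49 = 606
p=7,k=8: s = 606+56 = 662
p=7,k=9: s = 662+63 = 725

725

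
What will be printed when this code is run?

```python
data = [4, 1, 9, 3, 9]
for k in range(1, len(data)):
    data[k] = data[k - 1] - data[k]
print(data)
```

k=1: data[1] = 4-1 = 3 → [4, 3, 9, 3, 9]
k=2: data[2] = 3-9 = -6 → [4, 3, -6, 3, 9]
k=3: data[3] = (-6)-3 = -9 → [4, 3, -6, -9, 9]
k=4: data[4] = (-9)-9 = -18 → [4, 3, -6, -9, -18]

[4, 3, -6, -9, -18]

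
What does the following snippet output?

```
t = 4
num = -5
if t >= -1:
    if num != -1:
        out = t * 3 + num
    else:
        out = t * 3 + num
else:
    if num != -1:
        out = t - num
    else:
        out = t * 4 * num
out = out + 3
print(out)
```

t=4, num=-5
t >= -1 is True; num != -1 is True
→ out = t * 3 + num = 7
out = 7+3 = 10

10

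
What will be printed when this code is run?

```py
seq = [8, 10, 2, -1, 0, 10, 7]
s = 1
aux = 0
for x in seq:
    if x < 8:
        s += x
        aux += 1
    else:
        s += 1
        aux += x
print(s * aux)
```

384

x=8: not <8, s = 1+1 = 2; aux=8
x=10: not <8, s = 2+1 = 3; aux=18
x=2: <8, s = 3+2 = 5; aux=19
x=-1: <8, s = 5+(-1) = 4; aux=20
x=0: <8, s = 4+0 = 4; aux=21
x=10: not <8, s = 4+1 = 5; aux=31
x=7: <8, s = 5+7 = 12; aux=32
s*aux = 12*32 = 384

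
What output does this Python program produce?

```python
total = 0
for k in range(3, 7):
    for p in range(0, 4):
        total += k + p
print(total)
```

96

k=3,p=0: total = 0+3 = 3
k=3,p=1: total = 3+4 = 7
k=3,p=2: total = 7+5 = 12
k=3,p=3: total = 12+6 = 18
k=4,p=0: total = 18+4 = 22
k=4,p=1: total = 22+5 = 27
k=4,p=2: total = 27+6 = 33
k=4,p=3: total = 33+7 = 40
k=5,p=0: total = 40+5 = 45
k=5,p=1: total = 45+6 = 51
k=5,p=2: total = 51+7 = 58
k=5,p=3: total = 58+8 = 66
k=6,p=0: total = 66+6 = 72
k=6,p=1: total = 72+7 = 79
k=6,p=2: total = 79+8 = 87
k=6,p=3: total = 87+9 = 96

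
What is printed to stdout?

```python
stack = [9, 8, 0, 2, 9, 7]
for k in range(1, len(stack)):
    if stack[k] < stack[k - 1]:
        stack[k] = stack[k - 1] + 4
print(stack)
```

[9, 13, 17, 21, 25, 29]

k=1: 8<9, stack[1] = 9+4 = 13 → [9, 13, 0, 2, 9, 7]
k=2: 0<13, stack[2] = 13+4 = 17 → [9, 13, 17, 2, 9, 7]
k=3: 2<17, stack[3] = 17+4 = 21 → [9, 13, 17, 21, 9, 7]
k=4: 9<21, stack[4] = 21+4 = 25 → [9, 13, 17, 21, 25, 7]
k=5: 7<25, stack[5] = 25+4 = 29 → [9, 13, 17, 21, 25, 29]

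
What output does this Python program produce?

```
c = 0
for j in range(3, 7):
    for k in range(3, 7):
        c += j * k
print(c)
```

324

j=3,k=3: c = 0+9 = 9
j=3,k=4: c = 9+12 = 21
j=3,k=5: c = 21+15 = 36
j=3,k=6: c = 36+18 = 54
j=4,k=3: c = 54+12 = 66
j=4,k=4: c = 66+16 = 82
j=4,k=5: c = 82+20 = 102
j=4,k=6: c = 102+24 = 126
j=5,k=3: c = 126+15 = 141
j=5,k=4: c = 141+20 = 161
j=5,k=5: c = 161+25 = 186
j=5,k=6: c = 186+30 = 216
j=6,k=3: c = 216+18 = 234
j=6,k=4: c = 234+24 = 258
j=6,k=5: c = 258+30 = 288
j=6,k=6: c = 288+36 = 324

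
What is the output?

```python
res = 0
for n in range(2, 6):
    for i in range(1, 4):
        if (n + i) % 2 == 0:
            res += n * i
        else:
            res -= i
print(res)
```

32

n=2,i=1: odd sum, res = 0-1 = -1
n=2,i=2: even sum, res = (-1)+4 = 3
n=2,i=3: odd sum, res = 3-3 = 0
n=3,i=1: even sum, res = 0+3 = 3
n=3,i=2: odd sum, res = 3-2 = 1
n=3,i=3: even sum, res = 1+9 = 10
n=4,i=1: odd sum, res = 10-1 = 9
n=4,i=2: even sum, res = 9+8 = 17
n=4,i=3: odd sum, res = 17-3 = 14
n=5,i=1: even sum, res = 14+5 = 19
n=5,i=2: odd sum, res = 19-2 = 17
n=5,i=3: even sum, res = 17+15 = 32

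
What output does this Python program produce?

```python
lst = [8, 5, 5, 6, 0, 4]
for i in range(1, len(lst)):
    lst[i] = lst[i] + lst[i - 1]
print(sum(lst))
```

115

i=1: lst[1] = 5+8 = 13 → [8, 13, 5, 6, 0, 4]
i=2: lst[2] = 5+13 = 18 → [8, 13, 18, 6, 0, 4]
i=3: lst[3] = 6+18 = 24 → [8, 13, 18, 24, 0, 4]
i=4: lst[4] = 0+24 = 24 → [8, 13, 18, 24, 24, 4]
i=5: lst[5] = 4+24 = 28 → [8, 13, 18, 24, 24, 28]
sum = 115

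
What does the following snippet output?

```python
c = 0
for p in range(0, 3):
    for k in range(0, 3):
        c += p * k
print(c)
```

9

p=0,k=0: c = 0+0 = 0
p=0,k=1: c = 0+0 = 0
p=0,k=2: c = 0+0 = 0
p=1,k=0: c = 0+0 = 0
p=1,k=1: c = 0+1 = 1
p=1,k=2: c = 1+2 = 3
p=2,k=0: c = 3+0 = 3
p=2,k=1: c = 3+2 = 5
p=2,k=2: c = 5+4 = 9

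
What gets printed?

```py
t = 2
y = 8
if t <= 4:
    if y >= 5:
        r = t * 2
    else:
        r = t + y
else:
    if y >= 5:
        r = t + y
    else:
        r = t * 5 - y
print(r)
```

t=2, y=8
t <= 4 is True; y >= 5 is True
→ r = t * 2 = 4

4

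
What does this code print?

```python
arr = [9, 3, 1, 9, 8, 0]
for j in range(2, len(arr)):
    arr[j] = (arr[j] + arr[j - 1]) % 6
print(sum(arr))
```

j=2: arr[2] = (1+3)%6 = 4 → [9, 3, 4, 9, 8, 0]
j=3: arr[3] = (9+4)%6 = 1 → [9, 3, 4, 1, 8, 0]
j=4: arr[4] = (8+1)%6 = 3 → [9, 3, 4, 1, 3, 0]
j=5: arr[5] = (0+3)%6 = 3 → [9, 3, 4, 1, 3, 3]
sum = 23

23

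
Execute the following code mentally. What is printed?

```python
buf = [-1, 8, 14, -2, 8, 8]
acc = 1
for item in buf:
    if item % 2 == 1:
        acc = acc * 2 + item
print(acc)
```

item=-1: odd, acc = 1*2+(-1) = 1
item=8: not odd
item=14: not odd
item=-2: not odd
item=8: not odd
item=8: not odd

1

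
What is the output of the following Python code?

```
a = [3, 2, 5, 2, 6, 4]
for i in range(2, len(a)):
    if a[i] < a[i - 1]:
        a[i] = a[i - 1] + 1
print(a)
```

i=2: 5>=2, unchanged → [3, 2, 5, 2, 6, 4]
i=3: 2<5, a[3] = 5+1 = 6 → [3, 2, 5, 6, 6, 4]
i=4: 6>=6, unchanged → [3, 2, 5, 6, 6, 4]
i=5: 4<6, a[5] = 6+1 = 7 → [3, 2, 5, 6, 6, 7]

[3, 2, 5, 6, 6, 7]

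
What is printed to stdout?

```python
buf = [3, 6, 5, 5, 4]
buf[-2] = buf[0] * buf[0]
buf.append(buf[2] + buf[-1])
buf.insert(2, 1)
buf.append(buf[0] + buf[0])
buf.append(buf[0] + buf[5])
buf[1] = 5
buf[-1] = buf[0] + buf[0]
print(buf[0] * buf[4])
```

buf[-2] = buf[0]*buf[0] = 3*3 = 9 → [3, 6, 5, 9, 4]
append buf[2]+buf[-1] = 5+4 = 9 → [3, 6, 5, 9, 4, 9]
insert 1 at 2 → [3, 6, 1, 5, 9, 4, 9]
append buf[0]+buf[0] = 3+3 = 6 → [3, 6, 1, 5, 9, 4, 9, 6]
append buf[0]+buf[5] = 3+4 = 7 → [3, 6, 1, 5, 9, 4, 9, 6, 7]
buf[1] = 5 → [3, 5, 1, 5, 9, 4, 9, 6, 7]
buf[-1] = buf[0]+buf[0] = 3+3 = 6 → [3, 5, 1, 5, 9, 4, 9, 6, 6]
buf[0]*buf[4] = 3*9 = 27

27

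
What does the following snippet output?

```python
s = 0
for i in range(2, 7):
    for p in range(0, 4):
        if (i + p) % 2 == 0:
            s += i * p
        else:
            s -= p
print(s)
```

40

i=2,p=0: even sum, s = 0+0 = 0
i=2,p=1: odd sum, s = 0-1 = -1
i=2,p=2: even sum, s = (-1)+4 = 3
i=2,p=3: odd sum, s = 3-3 = 0
i=3,p=0: odd sum, s = 0-0 = 0
i=3,p=1: even sum, s = 0+3 = 3
i=3,p=2: odd sum, s = 3-2 = 1
i=3,p=3: even sum, s = 1+9 = 10
i=4,p=0: even sum, s = 10+0 = 10
i=4,p=1: odd sum, s = 10-1 = 9
i=4,p=2: even sum, s = 9+8 = 17
i=4,p=3: odd sum, s = 17-3 = 14
i=5,p=0: odd sum, s = 14-0 = 14
i=5,p=1: even sum, s = 14+5 = 19
i=5,p=2: odd sum, s = 19-2 = 17
i=5,p=3: even sum, s = 17+15 = 32
i=6,p=0: even sum, s = 32+0 = 32
i=6,p=1: odd sum, s = 32-1 = 31
i=6,p=2: even sum, s = 31+12 = 43
i=6,p=3: odd sum, s = 43-3 = 40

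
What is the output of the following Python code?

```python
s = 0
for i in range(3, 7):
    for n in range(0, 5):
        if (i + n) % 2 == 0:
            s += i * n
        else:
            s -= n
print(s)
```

72

i=3,n=0: odd sum, s = 0-0 = 0
i=3,n=1: even sum, s = 0+3 = 3
i=3,n=2: odd sum, s = 3-2 = 1
i=3,n=3: even sum, s = 1+9 = 10
i=3,n=4: odd sum, s = 10-4 = 6
i=4,n=0: even sum, s = 6+0 = 6
i=4,n=1: odd sum, s = 6-1 = 5
i=4,n=2: even sum, s = 5+8 = 13
i=4,n=3: odd sum, s = 13-3 = 10
i=4,n=4: even sum, s = 10+16 = 26
i=5,n=0: odd sum, s = 26-0 = 26
i=5,n=1: even sum, s = 26+5 = 31
i=5,n=2: odd sum, s = 31-2 = 29
i=5,n=3: even sum, s = 29+15 = 44
i=5,n=4: odd sum, s = 44-4 = 40
i=6,n=0: even sum, s = 40+0 = 40
i=6,n=1: odd sum, s = 40-1 = 39
i=6,n=2: even sum, s = 39+12 = 51
i=6,n=3: odd sum, s = 51-3 = 48
i=6,n=4: even sum, s = 48+24 = 72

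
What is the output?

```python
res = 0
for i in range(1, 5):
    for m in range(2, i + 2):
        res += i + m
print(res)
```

i=1,m=2: res = 0+3 = 3
i=2,m=2: res = 3+4 = 7
i=2,m=3: res = 7+5 = 12
i=3,m=2: res = 12+5 = 17
i=3,m=3: res = 17+6 = 23
i=3,m=4: res = 23+7 = 30
i=4,m=2: res = 30+6 = 36
i=4,m=3: res = 36+7 = 43
i=4,m=4: res = 43+8 = 51
i=4,m=5: res = 51+9 = 60

60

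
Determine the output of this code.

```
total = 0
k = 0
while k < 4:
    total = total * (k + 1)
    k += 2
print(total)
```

k=0: total = 0*1 = 0
k=2: total = 0*3 = 0

0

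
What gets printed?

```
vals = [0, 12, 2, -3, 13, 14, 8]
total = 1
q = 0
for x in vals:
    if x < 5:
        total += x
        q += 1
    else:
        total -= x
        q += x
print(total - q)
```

x=0: <5, total = 1+0 = 1; q=1
x=12: not <5, total = 1-12 = -11; q=13
x=2: <5, total = (-11)+2 = -9; q=14
x=-3: <5, total = (-9)+(-3) = -12; q=15
x=13: not <5, total = (-12)-13 = -25; q=28
x=14: not <5, total = (-25)-14 = -39; q=42
x=8: not <5, total = (-39)-8 = -47; q=50
total-q = (-47)-50 = -97

-97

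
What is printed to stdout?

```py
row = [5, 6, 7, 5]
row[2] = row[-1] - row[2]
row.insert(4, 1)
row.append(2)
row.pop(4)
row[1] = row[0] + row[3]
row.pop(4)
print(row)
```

[5, 10, -2, 5]

row[2] = row[-1]-row[2] = 5-7 = -2 → [5, 6, -2, 5]
insert 1 at 4 → [5, 6, -2, 5, 1]
append 2 → [5, 6, -2, 5, 1, 2]
pop(4) removes 1 → [5, 6, -2, 5, 2]
row[1] = row[0]+row[3] = 5+5 = 10 → [5, 10, -2, 5, 2]
pop(4) removes 2 → [5, 10, -2, 5]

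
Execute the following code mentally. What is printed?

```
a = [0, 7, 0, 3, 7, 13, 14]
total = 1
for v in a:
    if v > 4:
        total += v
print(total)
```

v=0: not >4
v=7: >4, total = 1+7 = 8
v=0: not >4
v=3: not >4
v=7: >4, total = 8+7 = 15
v=13: >4, total = 15+13 = 28
v=14: >4, total = 28+14 = 42

42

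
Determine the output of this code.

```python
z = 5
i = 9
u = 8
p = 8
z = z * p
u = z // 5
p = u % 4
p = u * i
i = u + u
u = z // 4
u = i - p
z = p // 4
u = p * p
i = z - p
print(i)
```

z = 5*8 = 40
u = 40//5 = 8
p = 8%4 = 0
p = 8*9 = 72
i = 8+8 = 16
u = 40//4 = 10
u = 16-72 = -56
z = 72//4 = 18
u = 72*72 = 5184
i = 18-72 = -54

-54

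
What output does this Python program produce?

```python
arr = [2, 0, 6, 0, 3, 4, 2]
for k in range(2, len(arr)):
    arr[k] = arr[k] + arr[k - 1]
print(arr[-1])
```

k=2: arr[2] = 6+0 = 6 → [2, 0, 6, 0, 3, 4, 2]
k=3: arr[3] = 0+6 = 6 → [2, 0, 6, 6, 3, 4, 2]
k=4: arr[4] = 3+6 = 9 → [2, 0, 6, 6, 9, 4, 2]
k=5: arr[5] = 4+9 = 13 → [2, 0, 6, 6, 9, 13, 2]
k=6: arr[6] = 2+13 = 15 → [2, 0, 6, 6, 9, 13, 15]

15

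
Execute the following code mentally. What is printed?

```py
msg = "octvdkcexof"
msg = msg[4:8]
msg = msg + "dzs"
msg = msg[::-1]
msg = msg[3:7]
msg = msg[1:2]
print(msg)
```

slice [4:8] → 'dkce'
+ 'dzs' → 'dkcedzs'
reverse → 'szdeckd'
slice [3:7] → 'eckd'
slice [1:2] → 'c'

c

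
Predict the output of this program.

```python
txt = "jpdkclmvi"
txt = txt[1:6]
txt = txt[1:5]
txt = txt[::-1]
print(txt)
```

slice [1:6] → 'pdkcl'
slice [1:5] → 'dkcl'
reverse → 'lckd'

lckd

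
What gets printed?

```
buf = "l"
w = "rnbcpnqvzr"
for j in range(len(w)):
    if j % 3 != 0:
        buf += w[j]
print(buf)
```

j=0: skip
j=1: add 'n' → 'ln'
j=2: add 'b' → 'lnb'
j=3: skip
j=4: add 'p' → 'lnbp'
j=5: add 'n' → 'lnbpn'
j=6: skip
j=7: add 'v' → 'lnbpnv'
j=8: add 'z' → 'lnbpnvz'
j=9: skip

lnbpnvz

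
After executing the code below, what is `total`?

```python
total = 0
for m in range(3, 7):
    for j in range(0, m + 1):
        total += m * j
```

259

m=3,j=0: total = 0+0 = 0
m=3,j=1: total = 0+3 = 3
m=3,j=2: total = 3+6 = 9
m=3,j=3: total = 9+9 = 18
m=4,j=0: total = 18+0 = 18
m=4,j=1: total = 18+4 = 22
m=4,j=2: total = 22+8 = 30
m=4,j=3: total = 30+12 = 42
m=4,j=4: total = 42+16 = 58
m=5,j=0: total = 58+0 = 58
m=5,j=1: total = 58+5 = 63
m=5,j=2: total = 63+10 = 73
m=5,j=3: total = 73+15 = 88
m=5,j=4: total = 88+20 = 108
m=5,j=5: total = 108+25 = 133
m=6,j=0: total = 133+0 = 133
m=6,j=1: total = 133+6 = 139
m=6,j=2: total = 139+12 = 151
m=6,j=3: total = 151+18 = 169
m=6,j=4: total = 169+24 = 193
m=6,j=5: total = 193+30 = 223
m=6,j=6: total = 223+36 = 259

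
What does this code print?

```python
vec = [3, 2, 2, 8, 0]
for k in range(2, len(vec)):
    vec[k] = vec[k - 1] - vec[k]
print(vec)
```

k=2: vec[2] = 2-2 = 0 → [3, 2, 0, 8, 0]
k=3: vec[3] = 0-8 = -8 → [3, 2, 0, -8, 0]
k=4: vec[4] = (-8)-0 = -8 → [3, 2, 0, -8, -8]

[3, 2, 0, -8, -8]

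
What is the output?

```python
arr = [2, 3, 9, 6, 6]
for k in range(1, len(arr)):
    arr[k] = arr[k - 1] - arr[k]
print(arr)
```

[2, -1, -10, -16, -22]

k=1: arr[1] = 2-3 = -1 → [2, -1, 9, 6, 6]
k=2: arr[2] = (-1)-9 = -10 → [2, -1, -10, 6, 6]
k=3: arr[3] = (-10)-6 = -16 → [2, -1, -10, -16, 6]
k=4: arr[4] = (-16)-6 = -22 → [2, -1, -10, -16, -22]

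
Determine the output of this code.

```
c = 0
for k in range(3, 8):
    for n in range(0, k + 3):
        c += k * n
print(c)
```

k=3,n=0: c = 0+0 = 0
k=3,n=1: c = 0+3 = 3
k=3,n=2: c = 3+6 = 9
k=3,n=3: c = 9+9 = 18
k=3,n=4: c = 18+12 = 30
k=3,n=5: c = 30+15 = 45
k=4,n=0: c = 45+0 = 45
k=4,n=1: c = 45+4 = 49
k=4,n=2: c = 49+8 = 57
k=4,n=3: c = 57+12 = 69
k=4,n=4: c = 69+16 = 85
k=4,n=5: c = 85+20 = 105
k=4,n=6: c = 105+24 = 129
k=5,n=0: c = 129+0 = 129
k=5,n=1: c = 129+5 = 134
k=5,n=2: c = 134+10 = 144
k=5,n=3: c = 144+15 = 159
k=5,n=4: c = 159+20 = 179
k=5,n=5: c = 179+25 = 204
k=5,n=6: c = 204+30 = 234
k=5,n=7: c = 234+35 = 269
k=6,n=0: c = 269+0 = 269
k=6,n=1: c = 269+6 = 275
k=6,n=2: c = 275+12 = 287
k=6,n=3: c = 287+18 = 305
k=6,n=4: c = 305+24 = 329
k=6,n=5: c = 329+30 = 359
k=6,n=6: c = 359+36 = 395
k=6,n=7: c = 395+42 = 437
k=6,n=8: c = 437+48 = 485
k=7,n=0: c = 485+0 = 485
k=7,n=1: c = 485+7 = 492
k=7,n=2: c = 492+14 = 506
k=7,n=3: c = 506+21 = 527
k=7,n=4: c = 527+28 = 555
k=7,n=5: c = 555+35 = 590
k=7,n=6: c = 590+42 = 632
k=7,n=7: c = 632+49 = 681
k=7,n=8: c = 681+56 = 737
k=7,n=9: c = 737+63 = 800

800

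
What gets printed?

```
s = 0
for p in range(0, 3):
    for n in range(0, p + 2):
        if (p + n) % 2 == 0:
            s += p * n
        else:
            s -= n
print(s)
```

p=0,n=0: even sum, s = 0+0 = 0
p=0,n=1: odd sum, s = 0-1 = -1
p=1,n=0: odd sum, s = (-1)-0 = -1
p=1,n=1: even sum, s = (-1)+1 = 0
p=1,n=2: odd sum, s = 0-2 = -2
p=2,n=0: even sum, s = (-2)+0 = -2
p=2,n=1: odd sum, s = (-2)-1 = -3
p=2,n=2: even sum, s = (-3)+4 = 1
p=2,n=3: odd sum, s = 1-3 = -2

-2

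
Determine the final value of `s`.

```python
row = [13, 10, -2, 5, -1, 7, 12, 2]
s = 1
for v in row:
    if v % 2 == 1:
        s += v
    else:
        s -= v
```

v=13: odd, s = 1+13 = 14
v=10: not odd, s = 14-10 = 4
v=-2: not odd, s = 4-(-2) = 6
v=5: odd, s = 6+5 = 11
v=-1: odd, s = 11+(-1) = 10
v=7: odd, s = 10+7 = 17
v=12: not odd, s = 17-12 = 5
v=2: not odd, s = 5-2 = 3

3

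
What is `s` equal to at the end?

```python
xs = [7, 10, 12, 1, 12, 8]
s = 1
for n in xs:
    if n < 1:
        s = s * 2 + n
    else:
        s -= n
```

n=7: not <1, s = 1-7 = -6
n=10: not <1, s = (-6)-10 = -16
n=12: not <1, s = (-16)-12 = -28
n=1: not <1, s = (-28)-1 = -29
n=12: not <1, s = (-29)-12 = -41
n=8: not <1, s = (-41)-8 = -49

-49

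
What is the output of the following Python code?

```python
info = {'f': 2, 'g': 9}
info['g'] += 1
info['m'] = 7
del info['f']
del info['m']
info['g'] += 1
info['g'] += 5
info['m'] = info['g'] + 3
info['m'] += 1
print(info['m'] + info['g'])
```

info['g'] = 9+1 = 10 → {'f': 2, 'g': 10}
info['m'] = 7 → {'f': 2, 'g': 10, 'm': 7}
del 'f' → {'g': 10, 'm': 7}
del 'm' → {'g': 10}
info['g'] = 10+1 = 11 → {'g': 11}
info['g'] = 11+5 = 16 → {'g': 16}
info['m'] = info['g']+3 = 19 → {'g': 16, 'm': 19}
info['m'] = 19+1 = 20 → {'g': 16, 'm': 20}
info['m']+info['g'] = 20+16 = 36

36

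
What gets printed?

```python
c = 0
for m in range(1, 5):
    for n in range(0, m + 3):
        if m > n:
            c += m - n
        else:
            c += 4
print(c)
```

68

m=1,n=0: 1>0, c = 0+1 = 1
m=1,n=1: not 1>1, c = 1+4 = 5
m=1,n=2: not 1>2, c = 5+4 = 9
m=1,n=3: not 1>3, c = 9+4 = 13
m=2,n=0: 2>0, c = 13+2 = 15
m=2,n=1: 2>1, c = 15+1 = 16
m=2,n=2: not 2>2, c = 16+4 = 20
m=2,n=3: not 2>3, c = 20+4 = 24
m=2,n=4: not 2>4, c = 24+4 = 28
m=3,n=0: 3>0, c = 28+3 = 31
m=3,n=1: 3>1, c = 31+2 = 33
m=3,n=2: 3>2, c = 33+1 = 34
m=3,n=3: not 3>3, c = 34+4 = 38
m=3,n=4: not 3>4, c = 38+4 = 42
m=3,n=5: not 3>5, c = 42+4 = 46
m=4,n=0: 4>0, c = 46+4 = 50
m=4,n=1: 4>1, c = 50+3 = 53
m=4,n=2: 4>2, c = 53+2 = 55
m=4,n=3: 4>3, c = 55+1 = 56
m=4,n=4: not 4>4, c = 56+4 = 60
m=4,n=5: not 4>5, c = 60+4 = 64
m=4,n=6: not 4>6, c = 64+4 = 68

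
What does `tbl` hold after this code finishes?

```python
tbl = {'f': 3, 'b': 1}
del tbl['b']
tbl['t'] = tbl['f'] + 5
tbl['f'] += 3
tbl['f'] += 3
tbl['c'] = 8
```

del 'b' → {'f': 3}
tbl['t'] = tbl['f']+5 = 8 → {'f': 3, 't': 8}
tbl['f'] = 3+3 = 6 → {'f': 6, 't': 8}
tbl['f'] = 6+3 = 9 → {'f': 9, 't': 8}
tbl['c'] = 8 → {'f': 9, 't': 8, 'c': 8}

{'f': 9, 't': 8, 'c': 8}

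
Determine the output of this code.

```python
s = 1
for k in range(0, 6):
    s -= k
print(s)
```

k=0: s = 1-0 = 1
k=1: s = 1-1 = 0
k=2: s = 0-2 = -2
k=3: s = (-2)-3 = -5
k=4: s = (-5)-4 = -9
k=5: s = (-9)-5 = -14

-14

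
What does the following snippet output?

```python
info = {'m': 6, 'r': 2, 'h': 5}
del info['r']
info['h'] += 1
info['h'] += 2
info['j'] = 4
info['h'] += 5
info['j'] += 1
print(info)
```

del 'r' → {'m': 6, 'h': 5}
info['h'] = 5+1 = 6 → {'m': 6, 'h': 6}
info['h'] = 6+2 = 8 → {'m': 6, 'h': 8}
info['j'] = 4 → {'m': 6, 'h': 8, 'j': 4}
info['h'] = 8+5 = 13 → {'m': 6, 'h': 13, 'j': 4}
info['j'] = 4+1 = 5 → {'m': 6, 'h': 13, 'j': 5}

{'m': 6, 'h': 13, 'j': 5}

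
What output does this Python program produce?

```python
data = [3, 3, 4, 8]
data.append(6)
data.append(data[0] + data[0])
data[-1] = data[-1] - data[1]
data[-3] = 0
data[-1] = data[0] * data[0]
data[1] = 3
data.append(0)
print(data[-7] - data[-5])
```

-1

append 6 → [3, 3, 4, 8, 6]
append data[0]+data[0] = 3+3 = 6 → [3, 3, 4, 8, 6, 6]
data[-1] = data[-1]-data[1] = 6-3 = 3 → [3, 3, 4, 8, 6, 3]
data[-3] = 0 → [3, 3, 4, 0, 6, 3]
data[-1] = data[0]*data[0] = 3*3 = 9 → [3, 3, 4, 0, 6, 9]
data[1] = 3 → [3, 3, 4, 0, 6, 9]
append 0 → [3, 3, 4, 0, 6, 9, 0]
data[-7]-data[-5] = 3-4 = -1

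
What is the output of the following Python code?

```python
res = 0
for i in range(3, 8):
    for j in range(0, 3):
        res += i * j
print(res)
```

75

i=3,j=0: res = 0+0 = 0
i=3,j=1: res = 0+3 = 3
i=3,j=2: res = 3+6 = 9
i=4,j=0: res = 9+0 = 9
i=4,j=1: res = 9+4 = 13
i=4,j=2: res = 13+8 = 21
i=5,j=0: res = 21+0 = 21
i=5,j=1: res = 21+5 = 26
i=5,j=2: res = 26+10 = 36
i=6,j=0: res = 36+0 = 36
i=6,j=1: res = 36+6 = 42
i=6,j=2: res = 42+12 = 54
i=7,j=0: res = 54+0 = 54
i=7,j=1: res = 54+7 = 61
i=7,j=2: res = 61+14 = 75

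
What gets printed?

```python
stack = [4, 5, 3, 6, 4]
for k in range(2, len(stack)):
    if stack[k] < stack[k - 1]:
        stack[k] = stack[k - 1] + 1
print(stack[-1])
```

k=2: 3<5, stack[2] = 5+1 = 6 → [4, 5, 6, 6, 4]
k=3: 6>=6, unchanged → [4, 5, 6, 6, 4]
k=4: 4<6, stack[4] = 6+1 = 7 → [4, 5, 6, 6, 7]

7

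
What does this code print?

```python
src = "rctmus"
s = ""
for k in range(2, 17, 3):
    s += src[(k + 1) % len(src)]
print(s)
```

mrmrm

k=2: add src[3]='m' → 'm'
k=5: add src[0]='r' → 'mr'
k=8: add src[3]='m' → 'mrm'
k=11: add src[0]='r' → 'mrmr'
k=14: add src[3]='m' → 'mrmrm'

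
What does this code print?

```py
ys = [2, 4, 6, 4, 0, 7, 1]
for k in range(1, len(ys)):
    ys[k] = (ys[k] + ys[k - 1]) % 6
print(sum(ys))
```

15

k=1: ys[1] = (4+2)%6 = 0 → [2, 0, 6, 4, 0, 7, 1]
k=2: ys[2] = (6+0)%6 = 0 → [2, 0, 0, 4, 0, 7, 1]
k=3: ys[3] = (4+0)%6 = 4 → [2, 0, 0, 4, 0, 7, 1]
k=4: ys[4] = (0+4)%6 = 4 → [2, 0, 0, 4, 4, 7, 1]
k=5: ys[5] = (7+4)%6 = 5 → [2, 0, 0, 4, 4, 5, 1]
k=6: ys[6] = (1+5)%6 = 0 → [2, 0, 0, 4, 4, 5, 0]
sum = 15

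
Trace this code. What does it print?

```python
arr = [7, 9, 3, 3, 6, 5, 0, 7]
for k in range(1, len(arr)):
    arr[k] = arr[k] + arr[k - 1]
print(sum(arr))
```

198

k=1: arr[1] = 9+7 = 16 → [7, 16, 3, 3, 6, 5, 0, 7]
k=2: arr[2] = 3+16 = 19 → [7, 16, 19, 3, 6, 5, 0, 7]
k=3: arr[3] = 3+19 = 22 → [7, 16, 19, 22, 6, 5, 0, 7]
k=4: arr[4] = 6+22 = 28 → [7, 16, 19, 22, 28, 5, 0, 7]
k=5: arr[5] = 5+28 = 33 → [7, 16, 19, 22, 28, 33, 0, 7]
k=6: arr[6] = 0+33 = 33 → [7, 16, 19, 22, 28, 33, 33, 7]
k=7: arr[7] = 7+33 = 40 → [7, 16, 19, 22, 28, 33, 33, 40]
sum = 198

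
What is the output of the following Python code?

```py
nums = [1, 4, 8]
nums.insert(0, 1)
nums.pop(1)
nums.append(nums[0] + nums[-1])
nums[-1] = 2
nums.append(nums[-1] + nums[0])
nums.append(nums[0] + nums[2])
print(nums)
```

[1, 4, 8, 2, 3, 9]

insert 1 at 0 → [1, 1, 4, 8]
pop(1) removes 1 → [1, 4, 8]
append nums[0]+nums[-1] = 1+8 = 9 → [1, 4, 8, 9]
nums[-1] = 2 → [1, 4, 8, 2]
append nums[-1]+nums[0] = 2+1 = 3 → [1, 4, 8, 2, 3]
append nums[0]+nums[2] = 1+8 = 9 → [1, 4, 8, 2, 3, 9]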